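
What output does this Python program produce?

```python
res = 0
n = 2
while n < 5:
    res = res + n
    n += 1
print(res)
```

n=2: res = 0+2 = 2
n=3: res = 2+3 = 5
n=4: res = 5+4 = 9

9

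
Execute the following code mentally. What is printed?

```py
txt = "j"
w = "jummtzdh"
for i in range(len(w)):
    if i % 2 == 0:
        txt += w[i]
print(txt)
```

jjmtd

i=0: add 'j' → 'jj'
i=1: skip
i=2: add 'm' → 'jjm'
i=3: skip
i=4: add 't' → 'jjmt'
i=5: skip
i=6: add 'd' → 'jjmtd'
i=7: skip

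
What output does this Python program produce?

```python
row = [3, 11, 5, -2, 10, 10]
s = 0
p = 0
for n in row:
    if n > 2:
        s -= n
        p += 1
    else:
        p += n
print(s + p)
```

-36

n=3: >2, s = 0-3 = -3; p=1
n=11: >2, s = (-3)-11 = -14; p=2
n=5: >2, s = (-14)-5 = -19; p=3
n=-2: not >2; p=1
n=10: >2, s = (-19)-10 = -29; p=2
n=10: >2, s = (-29)-10 = -39; p=3
s+p = (-39)+3 = -36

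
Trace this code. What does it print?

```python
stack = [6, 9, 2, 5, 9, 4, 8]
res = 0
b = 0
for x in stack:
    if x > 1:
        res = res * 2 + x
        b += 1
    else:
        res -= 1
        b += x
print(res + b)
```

x=6: >1, res = 0*2+6 = 6; b=1
x=9: >1, res = 6*2+9 = 21; b=2
x=2: >1, res = 21*2+2 = 44; b=3
x=5: >1, res = 44*2+5 = 93; b=4
x=9: >1, res = 93*2+9 = 195; b=5
x=4: >1, res = 195*2+4 = 394; b=6
x=8: >1, res = 394*2+8 = 796; b=7
res+b = 796+7 = 803

803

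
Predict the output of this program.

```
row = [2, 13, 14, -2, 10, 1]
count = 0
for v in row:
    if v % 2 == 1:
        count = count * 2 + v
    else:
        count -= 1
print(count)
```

v=2: not odd, count = 0-1 = -1
v=13: odd, count = (-1)*2+13 = 11
v=14: not odd, count = 11-1 = 10
v=-2: not odd, count = 10-1 = 9
v=10: not odd, count = 9-1 = 8
v=1: odd, count = 8*2+1 = 17

17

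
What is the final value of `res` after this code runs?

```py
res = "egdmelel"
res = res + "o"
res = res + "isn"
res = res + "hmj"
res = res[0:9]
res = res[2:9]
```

+ 'o' → 'egdmelelo'
+ 'isn' → 'egdmeleloisn'
+ 'hmj' → 'egdmeleloisnhmj'
slice [0:9] → 'egdmelelo'
slice [2:9] → 'dmelelo'

'dmelelo'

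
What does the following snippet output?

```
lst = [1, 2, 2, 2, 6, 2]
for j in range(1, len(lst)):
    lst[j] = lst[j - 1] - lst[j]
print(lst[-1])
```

j=1: lst[1] = 1-2 = -1 → [1, -1, 2, 2, 6, 2]
j=2: lst[2] = (-1)-2 = -3 → [1, -1, -3, 2, 6, 2]
j=3: lst[3] = (-3)-2 = -5 → [1, -1, -3, -5, 6, 2]
j=4: lst[4] = (-5)-6 = -11 → [1, -1, -3, -5, -11, 2]
j=5: lst[5] = (-11)-2 = -13 → [1, -1, -3, -5, -11, -13]

-13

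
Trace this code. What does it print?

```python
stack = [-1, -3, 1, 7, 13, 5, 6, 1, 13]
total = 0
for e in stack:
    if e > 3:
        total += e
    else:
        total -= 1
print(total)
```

40

e=-1: not >3, total = 0-1 = -1
e=-3: not >3, total = (-1)-1 = -2
e=1: not >3, total = (-2)-1 = -3
e=7: >3, total = (-3)+7 = 4
e=13: >3, total = 4+13 = 17
e=5: >3, total = 17+5 = 22
e=6: >3, total = 22+6 = 28
e=1: not >3, total = 28-1 = 27
e=13: >3, total = 27+13 = 40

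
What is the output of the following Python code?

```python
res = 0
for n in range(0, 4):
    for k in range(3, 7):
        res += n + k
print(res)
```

96

n=0,k=3: res = 0+3 = 3
n=0,k=4: res = 3+4 = 7
n=0,k=5: res = 7+5 = 12
n=0,k=6: res = 12+6 = 18
n=1,k=3: res = 18+4 = 22
n=1,k=4: res = 22+5 = 27
n=1,k=5: res = 27+6 = 33
n=1,k=6: res = 33+7 = 40
n=2,k=3: res = 40+5 = 45
n=2,k=4: res = 45+6 = 51
n=2,k=5: res = 51+7 = 58
n=2,k=6: res = 58+8 = 66
n=3,k=3: res = 66+6 = 72
n=3,k=4: res = 72+7 = 79
n=3,k=5: res = 79+8 = 87
n=3,k=6: res = 87+9 = 96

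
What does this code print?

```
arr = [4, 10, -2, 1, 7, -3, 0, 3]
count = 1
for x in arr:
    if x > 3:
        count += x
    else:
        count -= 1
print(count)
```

17

x=4: >3, count = 1+4 = 5
x=10: >3, count = 5+10 = 15
x=-2: not >3, count = 15-1 = 14
x=1: not >3, count = 14-1 = 13
x=7: >3, count = 13+7 = 20
x=-3: not >3, count = 20-1 = 19
x=0: not >3, count = 19-1 = 18
x=3: not >3, count = 18-1 = 17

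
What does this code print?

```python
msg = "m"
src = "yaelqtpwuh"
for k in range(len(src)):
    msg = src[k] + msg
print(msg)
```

k=0: prepend 'y' → 'ym'
k=1: prepend 'a' → 'aym'
k=2: prepend 'e' → 'eaym'
k=3: prepend 'l' → 'leaym'
k=4: prepend 'q' → 'qleaym'
k=5: prepend 't' → 'tqleaym'
k=6: prepend 'p' → 'ptqleaym'
k=7: prepend 'w' → 'wptqleaym'
k=8: prepend 'u' → 'uwptqleaym'
k=9: prepend 'h' → 'huwptqleaym'

huwptqleaym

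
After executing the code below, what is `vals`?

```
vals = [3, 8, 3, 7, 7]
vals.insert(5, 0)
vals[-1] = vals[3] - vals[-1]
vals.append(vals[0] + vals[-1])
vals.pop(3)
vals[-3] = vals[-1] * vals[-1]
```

insert 0 at 5 → [3, 8, 3, 7, 7, 0]
vals[-1] = vals[3]-vals[-1] = 7-0 = 7 → [3, 8, 3, 7, 7, 7]
append vals[0]+vals[-1] = 3+7 = 10 → [3, 8, 3, 7, 7, 7, 10]
pop(3) removes 7 → [3, 8, 3, 7, 7, 10]
vals[-3] = vals[-1]*vals[-1] = 10*10 = 100 → [3, 8, 3, 100, 7, 10]

[3, 8, 3, 100, 7, 10]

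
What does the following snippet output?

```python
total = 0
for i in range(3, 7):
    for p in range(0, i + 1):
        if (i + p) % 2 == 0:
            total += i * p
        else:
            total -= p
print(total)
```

132

i=3,p=0: odd sum, total = 0-0 = 0
i=3,p=1: even sum, total = 0+3 = 3
i=3,p=2: odd sum, total = 3-2 = 1
i=3,p=3: even sum, total = 1+9 = 10
i=4,p=0: even sum, total = 10+0 = 10
i=4,p=1: odd sum, total = 10-1 = 9
i=4,p=2: even sum, total = 9+8 = 17
i=4,p=3: odd sum, total = 17-3 = 14
i=4,p=4: even sum, total = 14+16 = 30
i=5,p=0: odd sum, total = 30-0 = 30
i=5,p=1: even sum, total = 30+5 = 35
i=5,p=2: odd sum, total = 35-2 = 33
i=5,p=3: even sum, total = 33+15 = 48
i=5,p=4: odd sum, total = 48-4 = 44
i=5,p=5: even sum, total = 44+25 = 69
i=6,p=0: even sum, total = 69+0 = 69
i=6,p=1: odd sum, total = 69-1 = 68
i=6,p=2: even sum, total = 68+12 = 80
i=6,p=3: odd sum, total = 80-3 = 77
i=6,p=4: even sum, total = 77+24 = 101
i=6,p=5: odd sum, total = 101-5 = 96
i=6,p=6: even sum, total = 96+36 = 132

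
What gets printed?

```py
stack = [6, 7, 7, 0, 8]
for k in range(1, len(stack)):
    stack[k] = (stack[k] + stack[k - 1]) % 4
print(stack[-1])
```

0

k=1: stack[1] = (7+6)%4 = 1 → [6, 1, 7, 0, 8]
k=2: stack[2] = (7+1)%4 = 0 → [6, 1, 0, 0, 8]
k=3: stack[3] = (0+0)%4 = 0 → [6, 1, 0, 0, 8]
k=4: stack[4] = (8+0)%4 = 0 → [6, 1, 0, 0, 0]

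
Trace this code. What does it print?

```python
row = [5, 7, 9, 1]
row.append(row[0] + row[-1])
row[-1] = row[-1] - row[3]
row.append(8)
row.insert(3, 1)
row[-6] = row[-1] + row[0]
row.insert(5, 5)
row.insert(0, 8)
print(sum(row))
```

55

append row[0]+row[-1] = 5+1 = 6 → [5, 7, 9, 1, 6]
row[-1] = row[-1]-row[3] = 6-1 = 5 → [5, 7, 9, 1, 5]
append 8 → [5, 7, 9, 1, 5, 8]
insert 1 at 3 → [5, 7, 9, 1, 1, 5, 8]
row[-6] = row[-1]+row[0] = 8+5 = 13 → [5, 13, 9, 1, 1, 5, 8]
insert 5 at 5 → [5, 13, 9, 1, 1, 5, 5, 8]
insert 8 at 0 → [8, 5, 13, 9, 1, 1, 5, 5, 8]
sum = 55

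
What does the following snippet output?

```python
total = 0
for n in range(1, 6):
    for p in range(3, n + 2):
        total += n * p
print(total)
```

n=2,p=3: total = 0+6 = 6
n=3,p=3: total = 6+9 = 15
n=3,p=4: total = 15+12 = 27
n=4,p=3: total = 27+12 = 39
n=4,p=4: total = 39+16 = 55
n=4,p=5: total = 55+20 = 75
n=5,p=3: total = 75+15 = 90
n=5,p=4: total = 90+20 = 110
n=5,p=5: total = 110+25 = 135
n=5,p=6: total = 135+30 = 165

165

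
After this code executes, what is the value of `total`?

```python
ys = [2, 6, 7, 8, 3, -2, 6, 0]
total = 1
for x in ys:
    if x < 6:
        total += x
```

4

x=2: <6, total = 1+2 = 3
x=6: not <6
x=7: not <6
x=8: not <6
x=3: <6, total = 3+3 = 6
x=-2: <6, total = 6+(-2) = 4
x=6: not <6
x=0: <6, total = 4+0 = 4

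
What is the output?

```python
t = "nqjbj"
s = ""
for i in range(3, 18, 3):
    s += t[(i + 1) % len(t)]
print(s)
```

jjnbq

i=3: add t[4]='j' → 'j'
i=6: add t[2]='j' → 'jj'
i=9: add t[0]='n' → 'jjn'
i=12: add t[3]='b' → 'jjnb'
i=15: add t[1]='q' → 'jjnbq'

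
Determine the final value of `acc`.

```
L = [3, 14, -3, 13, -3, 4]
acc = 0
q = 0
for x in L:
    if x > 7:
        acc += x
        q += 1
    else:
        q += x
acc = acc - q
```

24

x=3: not >7; q=3
x=14: >7, acc = 0+14 = 14; q=4
x=-3: not >7; q=1
x=13: >7, acc = 14+13 = 27; q=2
x=-3: not >7; q=-1
x=4: not >7; q=3
acc-q = 27-3 = 24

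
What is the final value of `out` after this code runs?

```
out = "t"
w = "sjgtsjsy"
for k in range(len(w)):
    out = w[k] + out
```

'ysjstgjst'

k=0: prepend 's' → 'st'
k=1: prepend 'j' → 'jst'
k=2: prepend 'g' → 'gjst'
k=3: prepend 't' → 'tgjst'
k=4: prepend 's' → 'stgjst'
k=5: prepend 'j' → 'jstgjst'
k=6: prepend 's' → 'sjstgjst'
k=7: prepend 'y' → 'ysjstgjst'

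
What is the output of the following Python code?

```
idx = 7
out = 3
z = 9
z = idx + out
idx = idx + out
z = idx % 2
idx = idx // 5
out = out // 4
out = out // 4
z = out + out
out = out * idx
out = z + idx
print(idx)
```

z = 7+3 = 10
idx = 7+3 = 10
z = 10%2 = 0
idx = 10//5 = 2
out = 3//4 = 0
out = 0//4 = 0
z = 0+0 = 0
out = 0*2 = 0
out = 0+2 = 2

2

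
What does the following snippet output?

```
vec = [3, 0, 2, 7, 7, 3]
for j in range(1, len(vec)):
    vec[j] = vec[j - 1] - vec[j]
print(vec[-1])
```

-16

j=1: vec[1] = 3-0 = 3 → [3, 3, 2, 7, 7, 3]
j=2: vec[2] = 3-2 = 1 → [3, 3, 1, 7, 7, 3]
j=3: vec[3] = 1-7 = -6 → [3, 3, 1, -6, 7, 3]
j=4: vec[4] = (-6)-7 = -13 → [3, 3, 1, -6, -13, 3]
j=5: vec[5] = (-13)-3 = -16 → [3, 3, 1, -6, -13, -16]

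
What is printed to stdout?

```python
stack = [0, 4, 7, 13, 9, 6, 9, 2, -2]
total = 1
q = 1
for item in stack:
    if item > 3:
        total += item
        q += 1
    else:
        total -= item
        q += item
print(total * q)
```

item=0: not >3, total = 1-0 = 1; q=1
item=4: >3, total = 1+4 = 5; q=2
item=7: >3, total = 5+7 = 12; q=3
item=13: >3, total = 12+13 = 25; q=4
item=9: >3, total = 25+9 = 34; q=5
item=6: >3, total = 34+6 = 40; q=6
item=9: >3, total = 40+9 = 49; q=7
item=2: not >3, total = 49-2 = 47; q=9
item=-2: not >3, total = 47-(-2) = 49; q=7
total*q = 49*7 = 343

343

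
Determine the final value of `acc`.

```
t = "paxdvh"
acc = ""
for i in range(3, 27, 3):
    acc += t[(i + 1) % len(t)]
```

'vavavava'

i=3: add t[4]='v' → 'v'
i=6: add t[1]='a' → 'va'
i=9: add t[4]='v' → 'vav'
i=12: add t[1]='a' → 'vava'
i=15: add t[4]='v' → 'vavav'
i=18: add t[1]='a' → 'vavava'
i=21: add t[4]='v' → 'vavavav'
i=24: add t[1]='a' → 'vavavava'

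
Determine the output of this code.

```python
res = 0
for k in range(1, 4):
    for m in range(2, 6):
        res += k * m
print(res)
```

84

k=1,m=2: res = 0+2 = 2
k=1,m=3: res = 2+3 = 5
k=1,m=4: res = 5+4 = 9
k=1,m=5: res = 9+5 = 14
k=2,m=2: res = 14+4 = 18
k=2,m=3: res = 18+6 = 24
k=2,m=4: res = 24+8 = 32
k=2,m=5: res = 32+10 = 42
k=3,m=2: res = 42+6 = 48
k=3,m=3: res = 48+9 = 57
k=3,m=4: res = 57+12 = 69
k=3,m=5: res = 69+15 = 84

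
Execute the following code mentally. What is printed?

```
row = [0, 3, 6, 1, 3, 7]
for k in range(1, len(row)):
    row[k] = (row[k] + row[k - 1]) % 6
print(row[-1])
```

k=1: row[1] = (3+0)%6 = 3 → [0, 3, 6, 1, 3, 7]
k=2: row[2] = (6+3)%6 = 3 → [0, 3, 3, 1, 3, 7]
k=3: row[3] = (1+3)%6 = 4 → [0, 3, 3, 4, 3, 7]
k=4: row[4] = (3+4)%6 = 1 → [0, 3, 3, 4, 1, 7]
k=5: row[5] = (7+1)%6 = 2 → [0, 3, 3, 4, 1, 2]

2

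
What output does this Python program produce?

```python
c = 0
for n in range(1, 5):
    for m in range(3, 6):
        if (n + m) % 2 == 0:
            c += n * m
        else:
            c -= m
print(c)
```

32

n=1,m=3: even sum, c = 0+3 = 3
n=1,m=4: odd sum, c = 3-4 = -1
n=1,m=5: even sum, c = (-1)+5 = 4
n=2,m=3: odd sum, c = 4-3 = 1
n=2,m=4: even sum, c = 1+8 = 9
n=2,m=5: odd sum, c = 9-5 = 4
n=3,m=3: even sum, c = 4+9 = 13
n=3,m=4: odd sum, c = 13-4 = 9
n=3,m=5: even sum, c = 9+15 = 24
n=4,m=3: odd sum, c = 24-3 = 21
n=4,m=4: even sum, c = 21+16 = 37
n=4,m=5: odd sum, c = 37-5 = 32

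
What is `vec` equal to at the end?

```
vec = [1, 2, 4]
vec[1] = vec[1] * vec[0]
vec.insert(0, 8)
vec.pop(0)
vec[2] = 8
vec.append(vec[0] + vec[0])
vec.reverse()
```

[2, 8, 2, 1]

vec[1] = vec[1]*vec[0] = 2*1 = 2 → [1, 2, 4]
insert 8 at 0 → [8, 1, 2, 4]
pop(0) removes 8 → [1, 2, 4]
vec[2] = 8 → [1, 2, 8]
append vec[0]+vec[0] = 1+1 = 2 → [1, 2, 8, 2]
reverse → [2, 8, 2, 1]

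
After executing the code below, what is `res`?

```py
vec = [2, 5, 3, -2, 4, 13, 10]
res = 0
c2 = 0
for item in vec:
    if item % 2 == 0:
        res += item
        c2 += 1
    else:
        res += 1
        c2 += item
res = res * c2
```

425

item=2: even, res = 0+2 = 2; c2=1
item=5: not even, res = 2+1 = 3; c2=6
item=3: not even, res = 3+1 = 4; c2=9
item=-2: even, res = 4+(-2) = 2; c2=10
item=4: even, res = 2+4 = 6; c2=11
item=13: not even, res = 6+1 = 7; c2=24
item=10: even, res = 7+10 = 17; c2=25
res*c2 = 17*25 = 425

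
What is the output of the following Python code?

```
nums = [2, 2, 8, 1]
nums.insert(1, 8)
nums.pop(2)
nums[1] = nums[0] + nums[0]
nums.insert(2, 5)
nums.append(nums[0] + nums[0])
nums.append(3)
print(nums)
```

[2, 4, 5, 8, 1, 4, 3]

insert 8 at 1 → [2, 8, 2, 8, 1]
pop(2) removes 2 → [2, 8, 8, 1]
nums[1] = nums[0]+nums[0] = 2+2 = 4 → [2, 4, 8, 1]
insert 5 at 2 → [2, 4, 5, 8, 1]
append nums[0]+nums[0] = 2+2 = 4 → [2, 4, 5, 8, 1, 4]
append 3 → [2, 4, 5, 8, 1, 4, 3]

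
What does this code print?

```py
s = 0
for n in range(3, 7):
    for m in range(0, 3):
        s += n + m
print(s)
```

n=3,m=0: s = 0+3 = 3
n=3,m=1: s = 3+4 = 7
n=3,m=2: s = 7+5 = 12
n=4,m=0: s = 12+4 = 16
n=4,m=1: s = 16+5 = 21
n=4,m=2: s = 21+6 = 27
n=5,m=0: s = 27+5 = 32
n=5,m=1: s = 32+6 = 38
n=5,m=2: s = 38+7 = 45
n=6,m=0: s = 45+6 = 51
n=6,m=1: s = 51+7 = 58
n=6,m=2: s = 58+8 = 66

66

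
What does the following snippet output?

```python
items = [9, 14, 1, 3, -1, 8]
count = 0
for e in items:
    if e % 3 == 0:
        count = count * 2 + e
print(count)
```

21

e=9: %3==0, count = 0*2+9 = 9
e=14: not %3==0
e=1: not %3==0
e=3: %3==0, count = 9*2+3 = 21
e=-1: not %3==0
e=8: not %3==0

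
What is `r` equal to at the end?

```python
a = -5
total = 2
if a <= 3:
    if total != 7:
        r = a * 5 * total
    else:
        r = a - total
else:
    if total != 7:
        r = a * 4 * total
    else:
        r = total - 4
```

-50

a=-5, total=2
a <= 3 is True; total != 7 is True
→ r = a * 5 * total = -50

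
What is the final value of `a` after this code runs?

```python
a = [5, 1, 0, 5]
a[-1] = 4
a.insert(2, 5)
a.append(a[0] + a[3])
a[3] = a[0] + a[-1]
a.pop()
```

[5, 1, 5, 10, 4]

a[-1] = 4 → [5, 1, 0, 4]
insert 5 at 2 → [5, 1, 5, 0, 4]
append a[0]+a[3] = 5+0 = 5 → [5, 1, 5, 0, 4, 5]
a[3] = a[0]+a[-1] = 5+5 = 10 → [5, 1, 5, 10, 4, 5]
pop() removes 5 → [5, 1, 5, 10, 4]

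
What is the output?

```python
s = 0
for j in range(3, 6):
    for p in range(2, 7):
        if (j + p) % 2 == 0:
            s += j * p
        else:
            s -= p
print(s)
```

j=3,p=2: odd sum, s = 0-2 = -2
j=3,p=3: even sum, s = (-2)+9 = 7
j=3,p=4: odd sum, s = 7-4 = 3
j=3,p=5: even sum, s = 3+15 = 18
j=3,p=6: odd sum, s = 18-6 = 12
j=4,p=2: even sum, s = 12+8 = 20
j=4,p=3: odd sum, s = 20-3 = 17
j=4,p=4: even sum, s = 17+16 = 33
j=4,p=5: odd sum, s = 33-5 = 28
j=4,p=6: even sum, s = 28+24 = 52
j=5,p=2: odd sum, s = 52-2 = 50
j=5,p=3: even sum, s = 50+15 = 65
j=5,p=4: odd sum, s = 65-4 = 61
j=5,p=5: even sum, s = 61+25 = 86
j=5,p=6: odd sum, s = 86-6 = 80

80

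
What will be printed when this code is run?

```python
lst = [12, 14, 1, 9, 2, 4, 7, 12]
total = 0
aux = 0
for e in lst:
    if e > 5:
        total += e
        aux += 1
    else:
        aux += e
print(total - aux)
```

e=12: >5, total = 0+12 = 12; aux=1
e=14: >5, total = 12+14 = 26; aux=2
e=1: not >5; aux=3
e=9: >5, total = 26+9 = 35; aux=4
e=2: not >5; aux=6
e=4: not >5; aux=10
e=7: >5, total = 35+7 = 42; aux=11
e=12: >5, total = 42+12 = 54; aux=12
total-aux = 54-12 = 42

42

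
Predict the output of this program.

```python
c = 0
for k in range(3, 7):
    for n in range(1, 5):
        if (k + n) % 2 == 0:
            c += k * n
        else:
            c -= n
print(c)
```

k=3,n=1: even sum, c = 0+3 = 3
k=3,n=2: odd sum, c = 3-2 = 1
k=3,n=3: even sum, c = 1+9 = 10
k=3,n=4: odd sum, c = 10-4 = 6
k=4,n=1: odd sum, c = 6-1 = 5
k=4,n=2: even sum, c = 5+8 = 13
k=4,n=3: odd sum, c = 13-3 = 10
k=4,n=4: even sum, c = 10+16 = 26
k=5,n=1: even sum, c = 26+5 = 31
k=5,n=2: odd sum, c = 31-2 = 29
k=5,n=3: even sum, c = 29+15 = 44
k=5,n=4: odd sum, c = 44-4 = 40
k=6,n=1: odd sum, c = 40-1 = 39
k=6,n=2: even sum, c = 39+12 = 51
k=6,n=3: odd sum, c = 51-3 = 48
k=6,n=4: even sum, c = 48+24 = 72

72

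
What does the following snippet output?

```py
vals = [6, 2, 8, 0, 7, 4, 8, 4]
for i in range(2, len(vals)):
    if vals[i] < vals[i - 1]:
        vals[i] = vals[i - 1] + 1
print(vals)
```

i=2: 8>=2, unchanged → [6, 2, 8, 0, 7, 4, 8, 4]
i=3: 0<8, vals[3] = 8+1 = 9 → [6, 2, 8, 9, 7, 4, 8, 4]
i=4: 7<9, vals[4] = 9+1 = 10 → [6, 2, 8, 9, 10, 4, 8, 4]
i=5: 4<10, vals[5] = 10+1 = 11 → [6, 2, 8, 9, 10, 11, 8, 4]
i=6: 8<11, vals[6] = 11+1 = 12 → [6, 2, 8, 9, 10, 11, 12, 4]
i=7: 4<12, vals[7] = 12+1 = 13 → [6, 2, 8, 9, 10, 11, 12, 13]

[6, 2, 8, 9, 10, 11, 12, 13]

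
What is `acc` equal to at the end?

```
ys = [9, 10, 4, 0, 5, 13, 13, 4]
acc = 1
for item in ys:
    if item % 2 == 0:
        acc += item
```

item=9: not even
item=10: even, acc = 1+10 = 11
item=4: even, acc = 11+4 = 15
item=0: even, acc = 15+0 = 15
item=5: not even
item=13: not even
item=13: not even
item=4: even, acc = 15+4 = 19

19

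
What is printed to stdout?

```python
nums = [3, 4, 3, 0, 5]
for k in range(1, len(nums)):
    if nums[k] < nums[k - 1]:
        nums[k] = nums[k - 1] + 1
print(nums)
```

k=1: 4>=3, unchanged → [3, 4, 3, 0, 5]
k=2: 3<4, nums[2] = 4+1 = 5 → [3, 4, 5, 0, 5]
k=3: 0<5, nums[3] = 5+1 = 6 → [3, 4, 5, 6, 5]
k=4: 5<6, nums[4] = 6+1 = 7 → [3, 4, 5, 6, 7]

[3, 4, 5, 6, 7]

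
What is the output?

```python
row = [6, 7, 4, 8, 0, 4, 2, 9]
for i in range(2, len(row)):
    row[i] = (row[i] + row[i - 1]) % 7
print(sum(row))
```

39

i=2: row[2] = (4+7)%7 = 4 → [6, 7, 4, 8, 0, 4, 2, 9]
i=3: row[3] = (8+4)%7 = 5 → [6, 7, 4, 5, 0, 4, 2, 9]
i=4: row[4] = (0+5)%7 = 5 → [6, 7, 4, 5, 5, 4, 2, 9]
i=5: row[5] = (4+5)%7 = 2 → [6, 7, 4, 5, 5, 2, 2, 9]
i=6: row[6] = (2+2)%7 = 4 → [6, 7, 4, 5, 5, 2, 4, 9]
i=7: row[7] = (9+4)%7 = 6 → [6, 7, 4, 5, 5, 2, 4, 6]
sum = 39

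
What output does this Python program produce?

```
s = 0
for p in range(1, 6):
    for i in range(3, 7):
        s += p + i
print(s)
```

p=1,i=3: s = 0+4 = 4
p=1,i=4: s = 4+5 = 9
p=1,i=5: s = 9+6 = 15
p=1,i=6: s = 15+7 = 22
p=2,i=3: s = 22+5 = 27
p=2,i=4: s = 27+6 = 33
p=2,i=5: s = 33+7 = 40
p=2,i=6: s = 40+8 = 48
p=3,i=3: s = 48+6 = 54
p=3,i=4: s = 54+7 = 61
p=3,i=5: s = 61+8 = 69
p=3,i=6: s = 69+9 = 78
p=4,i=3: s = 78+7 = 85
p=4,i=4: s = 85+8 = 93
p=4,i=5: s = 93+9 = 102
p=4,i=6: s = 102+10 = 112
p=5,i=3: s = 112+8 = 120
p=5,i=4: s = 120+9 = 129
p=5,i=5: s = 129+10 = 139
p=5,i=6: s = 139+11 = 150

150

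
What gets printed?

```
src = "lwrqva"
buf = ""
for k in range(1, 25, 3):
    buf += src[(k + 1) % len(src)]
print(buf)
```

k=1: add src[2]='r' → 'r'
k=4: add src[5]='a' → 'ra'
k=7: add src[2]='r' → 'rar'
k=10: add src[5]='a' → 'rara'
k=13: add src[2]='r' → 'rarar'
k=16: add src[5]='a' → 'rarara'
k=19: add src[2]='r' → 'rararar'
k=22: add src[5]='a' → 'rararara'

rararara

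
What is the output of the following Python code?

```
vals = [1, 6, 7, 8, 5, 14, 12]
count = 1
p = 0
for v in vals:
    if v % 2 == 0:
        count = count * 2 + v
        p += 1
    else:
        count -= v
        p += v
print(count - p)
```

27

v=1: not even, count = 1-1 = 0; p=1
v=6: even, count = 0*2+6 = 6; p=2
v=7: not even, count = 6-7 = -1; p=9
v=8: even, count = (-1)*2+8 = 6; p=10
v=5: not even, count = 6-5 = 1; p=15
v=14: even, count = 1*2+14 = 16; p=16
v=12: even, count = 16*2+12 = 44; p=17
count-p = 44-17 = 27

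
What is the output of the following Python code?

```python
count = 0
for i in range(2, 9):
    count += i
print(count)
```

35

i=2: count = 0+2 = 2
i=3: count = 2+3 = 5
i=4: count = 5+4 = 9
i=5: count = 9+5 = 14
i=6: count = 14+6 = 20
i=7: count = 20+7 = 27
i=8: count = 27+8 = 35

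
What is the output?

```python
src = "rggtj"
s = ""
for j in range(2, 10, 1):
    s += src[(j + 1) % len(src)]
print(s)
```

j=2: add src[3]='t' → 't'
j=3: add src[4]='j' → 'tj'
j=4: add src[0]='r' → 'tjr'
j=5: add src[1]='g' → 'tjrg'
j=6: add src[2]='g' → 'tjrgg'
j=7: add src[3]='t' → 'tjrggt'
j=8: add src[4]='j' → 'tjrggtj'
j=9: add src[0]='r' → 'tjrggtjr'

tjrggtjr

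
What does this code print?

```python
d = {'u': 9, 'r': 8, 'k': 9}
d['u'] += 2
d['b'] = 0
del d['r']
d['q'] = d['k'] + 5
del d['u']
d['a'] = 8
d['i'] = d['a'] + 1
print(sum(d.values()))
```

d['u'] = 9+2 = 11 → {'u': 11, 'r': 8, 'k': 9}
d['b'] = 0 → {'u': 11, 'r': 8, 'k': 9, 'b': 0}
del 'r' → {'u': 11, 'k': 9, 'b': 0}
d['q'] = d['k']+5 = 14 → {'u': 11, 'k': 9, 'b': 0, 'q': 14}
del 'u' → {'k': 9, 'b': 0, 'q': 14}
d['a'] = 8 → {'k': 9, 'b': 0, 'q': 14, 'a': 8}
d['i'] = d['a']+1 = 9 → {'k': 9, 'b': 0, 'q': 14, 'a': 8, 'i': 9}
sum of values = 40

40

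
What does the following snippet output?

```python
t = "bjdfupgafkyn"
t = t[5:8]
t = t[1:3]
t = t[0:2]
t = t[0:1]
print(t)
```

g

slice [5:8] → 'pga'
slice [1:3] → 'ga'
slice [0:2] → 'ga'
slice [0:1] → 'g'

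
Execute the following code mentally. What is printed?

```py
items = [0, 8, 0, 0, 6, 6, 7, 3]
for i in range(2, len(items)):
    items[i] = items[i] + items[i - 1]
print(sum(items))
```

115

i=2: items[2] = 0+8 = 8 → [0, 8, 8, 0, 6, 6, 7, 3]
i=3: items[3] = 0+8 = 8 → [0, 8, 8, 8, 6, 6, 7, 3]
i=4: items[4] = 6+8 = 14 → [0, 8, 8, 8, 14, 6, 7, 3]
i=5: items[5] = 6+14 = 20 → [0, 8, 8, 8, 14, 20, 7, 3]
i=6: items[6] = 7+20 = 27 → [0, 8, 8, 8, 14, 20, 27, 3]
i=7: items[7] = 3+27 = 30 → [0, 8, 8, 8, 14, 20, 27, 30]
sum = 115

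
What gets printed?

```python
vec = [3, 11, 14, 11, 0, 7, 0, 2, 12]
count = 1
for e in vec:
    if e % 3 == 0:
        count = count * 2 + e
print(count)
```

e=3: %3==0, count = 1*2+3 = 5
e=11: not %3==0
e=14: not %3==0
e=11: not %3==0
e=0: %3==0, count = 5*2+0 = 10
e=7: not %3==0
e=0: %3==0, count = 10*2+0 = 20
e=2: not %3==0
e=12: %3==0, count = 20*2+12 = 52

52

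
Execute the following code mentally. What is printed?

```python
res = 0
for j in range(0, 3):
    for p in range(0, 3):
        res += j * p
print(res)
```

j=0,p=0: res = 0+0 = 0
j=0,p=1: res = 0+0 = 0
j=0,p=2: res = 0+0 = 0
j=1,p=0: res = 0+0 = 0
j=1,p=1: res = 0+1 = 1
j=1,p=2: res = 1+2 = 3
j=2,p=0: res = 3+0 = 3
j=2,p=1: res = 3+2 = 5
j=2,p=2: res = 5+4 = 9

9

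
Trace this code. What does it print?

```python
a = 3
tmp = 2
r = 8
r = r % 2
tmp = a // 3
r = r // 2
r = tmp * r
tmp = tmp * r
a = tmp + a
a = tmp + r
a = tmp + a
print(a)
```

0

r = 8%2 = 0
tmp = 3//3 = 1
r = 0//2 = 0
r = 1*0 = 0
tmp = 1*0 = 0
a = 0+3 = 3
a = 0+0 = 0
a = 0+0 = 0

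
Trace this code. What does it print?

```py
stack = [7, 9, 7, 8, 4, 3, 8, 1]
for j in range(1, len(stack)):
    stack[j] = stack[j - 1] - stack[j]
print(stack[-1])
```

-33

j=1: stack[1] = 7-9 = -2 → [7, -2, 7, 8, 4, 3, 8, 1]
j=2: stack[2] = (-2)-7 = -9 → [7, -2, -9, 8, 4, 3, 8, 1]
j=3: stack[3] = (-9)-8 = -17 → [7, -2, -9, -17, 4, 3, 8, 1]
j=4: stack[4] = (-17)-4 = -21 → [7, -2, -9, -17, -21, 3, 8, 1]
j=5: stack[5] = (-21)-3 = -24 → [7, -2, -9, -17, -21, -24, 8, 1]
j=6: stack[6] = (-24)-8 = -32 → [7, -2, -9, -17, -21, -24, -32, 1]
j=7: stack[7] = (-32)-1 = -33 → [7, -2, -9, -17, -21, -24, -32, -33]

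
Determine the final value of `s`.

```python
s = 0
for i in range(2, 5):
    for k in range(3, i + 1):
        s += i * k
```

37

i=3,k=3: s = 0+9 = 9
i=4,k=3: s = 9+12 = 21
i=4,k=4: s = 21+16 = 37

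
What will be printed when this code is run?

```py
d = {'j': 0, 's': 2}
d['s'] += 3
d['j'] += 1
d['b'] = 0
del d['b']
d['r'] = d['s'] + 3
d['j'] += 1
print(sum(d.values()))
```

15

d['s'] = 2+3 = 5 → {'j': 0, 's': 5}
d['j'] = 0+1 = 1 → {'j': 1, 's': 5}
d['b'] = 0 → {'j': 1, 's': 5, 'b': 0}
del 'b' → {'j': 1, 's': 5}
d['r'] = d['s']+3 = 8 → {'j': 1, 's': 5, 'r': 8}
d['j'] = 1+1 = 2 → {'j': 2, 's': 5, 'r': 8}
sum of values = 15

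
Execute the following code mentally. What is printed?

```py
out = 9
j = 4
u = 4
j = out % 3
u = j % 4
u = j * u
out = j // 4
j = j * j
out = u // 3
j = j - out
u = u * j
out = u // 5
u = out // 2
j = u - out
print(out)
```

0

j = 9%3 = 0
u = 0%4 = 0
u = 0*0 = 0
out = 0//4 = 0
j = 0*0 = 0
out = 0//3 = 0
j = 0-0 = 0
u = 0*0 = 0
out = 0//5 = 0
u = 0//2 = 0
j = 0-0 = 0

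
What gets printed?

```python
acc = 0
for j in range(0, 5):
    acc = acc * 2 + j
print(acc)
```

26

j=0: acc = 0*2+0 = 0
j=1: acc = 0*2+1 = 1
j=2: acc = 1*2+2 = 4
j=3: acc = 4*2+3 = 11
j=4: acc = 11*2+4 = 26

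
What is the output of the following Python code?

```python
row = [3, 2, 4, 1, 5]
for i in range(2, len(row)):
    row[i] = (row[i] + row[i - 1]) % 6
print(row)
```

[3, 2, 0, 1, 0]

i=2: row[2] = (4+2)%6 = 0 → [3, 2, 0, 1, 5]
i=3: row[3] = (1+0)%6 = 1 → [3, 2, 0, 1, 5]
i=4: row[4] = (5+1)%6 = 0 → [3, 2, 0, 1, 0]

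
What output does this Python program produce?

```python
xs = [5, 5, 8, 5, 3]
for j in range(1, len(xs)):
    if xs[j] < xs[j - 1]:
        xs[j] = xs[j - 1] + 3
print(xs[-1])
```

j=1: 5>=5, unchanged → [5, 5, 8, 5, 3]
j=2: 8>=5, unchanged → [5, 5, 8, 5, 3]
j=3: 5<8, xs[3] = 8+3 = 11 → [5, 5, 8, 11, 3]
j=4: 3<11, xs[4] = 11+3 = 14 → [5, 5, 8, 11, 14]

14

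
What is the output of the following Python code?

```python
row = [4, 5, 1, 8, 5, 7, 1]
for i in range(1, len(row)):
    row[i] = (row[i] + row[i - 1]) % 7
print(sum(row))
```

i=1: row[1] = (5+4)%7 = 2 → [4, 2, 1, 8, 5, 7, 1]
i=2: row[2] = (1+2)%7 = 3 → [4, 2, 3, 8, 5, 7, 1]
i=3: row[3] = (8+3)%7 = 4 → [4, 2, 3, 4, 5, 7, 1]
i=4: row[4] = (5+4)%7 = 2 → [4, 2, 3, 4, 2, 7, 1]
i=5: row[5] = (7+2)%7 = 2 → [4, 2, 3, 4, 2, 2, 1]
i=6: row[6] = (1+2)%7 = 3 → [4, 2, 3, 4, 2, 2, 3]
sum = 20

20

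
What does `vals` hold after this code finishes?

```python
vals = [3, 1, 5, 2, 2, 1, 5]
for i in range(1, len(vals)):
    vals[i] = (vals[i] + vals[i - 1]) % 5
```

[3, 4, 4, 1, 3, 4, 4]

i=1: vals[1] = (1+3)%5 = 4 → [3, 4, 5, 2, 2, 1, 5]
i=2: vals[2] = (5+4)%5 = 4 → [3, 4, 4, 2, 2, 1, 5]
i=3: vals[3] = (2+4)%5 = 1 → [3, 4, 4, 1, 2, 1, 5]
i=4: vals[4] = (2+1)%5 = 3 → [3, 4, 4, 1, 3, 1, 5]
i=5: vals[5] = (1+3)%5 = 4 → [3, 4, 4, 1, 3, 4, 5]
i=6: vals[6] = (5+4)%5 = 4 → [3, 4, 4, 1, 3, 4, 4]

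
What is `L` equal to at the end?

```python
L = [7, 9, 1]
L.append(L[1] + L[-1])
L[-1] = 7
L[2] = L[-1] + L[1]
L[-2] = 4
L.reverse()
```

append L[1]+L[-1] = 9+1 = 10 → [7, 9, 1, 10]
L[-1] = 7 → [7, 9, 1, 7]
L[2] = L[-1]+L[1] = 7+9 = 16 → [7, 9, 16, 7]
L[-2] = 4 → [7, 9, 4, 7]
reverse → [7, 4, 9, 7]

[7, 4, 9, 7]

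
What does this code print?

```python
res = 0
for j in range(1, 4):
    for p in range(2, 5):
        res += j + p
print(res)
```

j=1,p=2: res = 0+3 = 3
j=1,p=3: res = 3+4 = 7
j=1,p=4: res = 7+5 = 12
j=2,p=2: res = 12+4 = 16
j=2,p=3: res = 16+5 = 21
j=2,p=4: res = 21+6 = 27
j=3,p=2: res = 27+5 = 32
j=3,p=3: res = 32+6 = 38
j=3,p=4: res = 38+7 = 45

45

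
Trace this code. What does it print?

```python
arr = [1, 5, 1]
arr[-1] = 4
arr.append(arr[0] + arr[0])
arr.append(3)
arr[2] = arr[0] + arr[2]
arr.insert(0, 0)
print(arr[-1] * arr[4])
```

arr[-1] = 4 → [1, 5, 4]
append arr[0]+arr[0] = 1+1 = 2 → [1, 5, 4, 2]
append 3 → [1, 5, 4, 2, 3]
arr[2] = arr[0]+arr[2] = 1+4 = 5 → [1, 5, 5, 2, 3]
insert 0 at 0 → [0, 1, 5, 5, 2, 3]
arr[-1]*arr[4] = 3*2 = 6

6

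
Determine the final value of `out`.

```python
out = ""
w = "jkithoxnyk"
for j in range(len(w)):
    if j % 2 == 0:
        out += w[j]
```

j=0: add 'j' → 'j'
j=1: skip
j=2: add 'i' → 'ji'
j=3: skip
j=4: add 'h' → 'jih'
j=5: skip
j=6: add 'x' → 'jihx'
j=7: skip
j=8: add 'y' → 'jihxy'
j=9: skip

'jihxy'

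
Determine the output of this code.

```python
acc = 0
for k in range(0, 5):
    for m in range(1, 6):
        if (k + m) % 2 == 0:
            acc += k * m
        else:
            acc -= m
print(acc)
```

k=0,m=1: odd sum, acc = 0-1 = -1
k=0,m=2: even sum, acc = (-1)+0 = -1
k=0,m=3: odd sum, acc = (-1)-3 = -4
k=0,m=4: even sum, acc = (-4)+0 = -4
k=0,m=5: odd sum, acc = (-4)-5 = -9
k=1,m=1: even sum, acc = (-9)+1 = -8
k=1,m=2: odd sum, acc = (-8)-2 = -10
k=1,m=3: even sum, acc = (-10)+3 = -7
k=1,m=4: odd sum, acc = (-7)-4 = -11
k=1,m=5: even sum, acc = (-11)+5 = -6
k=2,m=1: odd sum, acc = (-6)-1 = -7
k=2,m=2: even sum, acc = (-7)+4 = -3
k=2,m=3: odd sum, acc = (-3)-3 = -6
k=2,m=4: even sum, acc = (-6)+8 = 2
k=2,m=5: odd sum, acc = 2-5 = -3
k=3,m=1: even sum, acc = (-3)+3 = 0
k=3,m=2: odd sum, acc = 0-2 = -2
k=3,m=3: even sum, acc = (-2)+9 = 7
k=3,m=4: odd sum, acc = 7-4 = 3
k=3,m=5: even sum, acc = 3+15 = 18
k=4,m=1: odd sum, acc = 18-1 = 17
k=4,m=2: even sum, acc = 17+8 = 25
k=4,m=3: odd sum, acc = 25-3 = 22
k=4,m=4: even sum, acc = 22+16 = 38
k=4,m=5: odd sum, acc = 38-5 = 33

33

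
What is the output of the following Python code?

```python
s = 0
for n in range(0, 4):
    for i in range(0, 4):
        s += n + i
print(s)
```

48

n=0,i=0: s = 0+0 = 0
n=0,i=1: s = 0+1 = 1
n=0,i=2: s = 1+2 = 3
n=0,i=3: s = 3+3 = 6
n=1,i=0: s = 6+1 = 7
n=1,i=1: s = 7+2 = 9
n=1,i=2: s = 9+3 = 12
n=1,i=3: s = 12+4 = 16
n=2,i=0: s = 16+2 = 18
n=2,i=1: s = 18+3 = 21
n=2,i=2: s = 21+4 = 25
n=2,i=3: s = 25+5 = 30
n=3,i=0: s = 30+3 = 33
n=3,i=1: s = 33+4 = 37
n=3,i=2: s = 37+5 = 42
n=3,i=3: s = 42+6 = 48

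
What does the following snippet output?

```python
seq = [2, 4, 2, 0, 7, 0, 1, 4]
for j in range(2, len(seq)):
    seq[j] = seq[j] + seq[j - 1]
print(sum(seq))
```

j=2: seq[2] = 2+4 = 6 → [2, 4, 6, 0, 7, 0, 1, 4]
j=3: seq[3] = 0+6 = 6 → [2, 4, 6, 6, 7, 0, 1, 4]
j=4: seq[4] = 7+6 = 13 → [2, 4, 6, 6, 13, 0, 1, 4]
j=5: seq[5] = 0+13 = 13 → [2, 4, 6, 6, 13, 13, 1, 4]
j=6: seq[6] = 1+13 = 14 → [2, 4, 6, 6, 13, 13, 14, 4]
j=7: seq[7] = 4+14 = 18 → [2, 4, 6, 6, 13, 13, 14, 18]
sum = 76

76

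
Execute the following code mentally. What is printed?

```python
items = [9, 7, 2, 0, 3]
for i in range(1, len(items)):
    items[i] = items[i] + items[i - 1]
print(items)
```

[9, 16, 18, 18, 21]

i=1: items[1] = 7+9 = 16 → [9, 16, 2, 0, 3]
i=2: items[2] = 2+16 = 18 → [9, 16, 18, 0, 3]
i=3: items[3] = 0+18 = 18 → [9, 16, 18, 18, 3]
i=4: items[4] = 3+18 = 21 → [9, 16, 18, 18, 21]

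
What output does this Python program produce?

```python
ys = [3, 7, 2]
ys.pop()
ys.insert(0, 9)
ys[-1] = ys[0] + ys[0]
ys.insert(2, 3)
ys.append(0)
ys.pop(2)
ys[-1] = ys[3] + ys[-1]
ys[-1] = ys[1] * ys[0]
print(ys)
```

pop() removes 2 → [3, 7]
insert 9 at 0 → [9, 3, 7]
ys[-1] = ys[0]+ys[0] = 9+9 = 18 → [9, 3, 18]
insert 3 at 2 → [9, 3, 3, 18]
append 0 → [9, 3, 3, 18, 0]
pop(2) removes 3 → [9, 3, 18, 0]
ys[-1] = ys[3]+ys[-1] = 0+0 = 0 → [9, 3, 18, 0]
ys[-1] = ys[1]*ys[0] = 3*9 = 27 → [9, 3, 18, 27]

[9, 3, 18, 27]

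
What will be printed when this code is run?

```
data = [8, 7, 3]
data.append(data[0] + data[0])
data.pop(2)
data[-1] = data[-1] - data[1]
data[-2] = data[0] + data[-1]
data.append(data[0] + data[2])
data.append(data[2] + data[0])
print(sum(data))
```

68

append data[0]+data[0] = 8+8 = 16 → [8, 7, 3, 16]
pop(2) removes 3 → [8, 7, 16]
data[-1] = data[-1]-data[1] = 16-7 = 9 → [8, 7, 9]
data[-2] = data[0]+data[-1] = 8+9 = 17 → [8, 17, 9]
append data[0]+data[2] = 8+9 = 17 → [8, 17, 9, 17]
append data[2]+data[0] = 9+8 = 17 → [8, 17, 9, 17, 17]
sum = 68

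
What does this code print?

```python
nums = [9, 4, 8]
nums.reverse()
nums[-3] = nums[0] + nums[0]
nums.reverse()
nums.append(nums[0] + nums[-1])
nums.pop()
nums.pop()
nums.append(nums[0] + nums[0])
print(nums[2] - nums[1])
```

reverse → [8, 4, 9]
nums[-3] = nums[0]+nums[0] = 8+8 = 16 → [16, 4, 9]
reverse → [9, 4, 16]
append nums[0]+nums[-1] = 9+16 = 25 → [9, 4, 16, 25]
pop() removes 25 → [9, 4, 16]
pop() removes 16 → [9, 4]
append nums[0]+nums[0] = 9+9 = 18 → [9, 4, 18]
nums[2]-nums[1] = 18-4 = 14

14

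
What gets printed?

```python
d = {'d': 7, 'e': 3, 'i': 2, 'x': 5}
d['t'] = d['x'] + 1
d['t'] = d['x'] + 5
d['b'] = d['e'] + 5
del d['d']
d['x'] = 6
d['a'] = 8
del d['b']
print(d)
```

{'e': 3, 'i': 2, 'x': 6, 't': 10, 'a': 8}

d['t'] = d['x']+1 = 6 → {'d': 7, 'e': 3, 'i': 2, 'x': 5, 't': 6}
d['t'] = d['x']+5 = 10 → {'d': 7, 'e': 3, 'i': 2, 'x': 5, 't': 10}
d['b'] = d['e']+5 = 8 → {'d': 7, 'e': 3, 'i': 2, 'x': 5, 't': 10, 'b': 8}
del 'd' → {'e': 3, 'i': 2, 'x': 5, 't': 10, 'b': 8}
d['x'] = 6 → {'e': 3, 'i': 2, 'x': 6, 't': 10, 'b': 8}
d['a'] = 8 → {'e': 3, 'i': 2, 'x': 6, 't': 10, 'b': 8, 'a': 8}
del 'b' → {'e': 3, 'i': 2, 'x': 6, 't': 10, 'a': 8}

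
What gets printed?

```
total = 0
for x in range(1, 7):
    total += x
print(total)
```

x=1: total = 0+1 = 1
x=2: total = 1+2 = 3
x=3: total = 3+3 = 6
x=4: total = 6+4 = 10
x=5: total = 10+5 = 15
x=6: total = 15+6 = 21

21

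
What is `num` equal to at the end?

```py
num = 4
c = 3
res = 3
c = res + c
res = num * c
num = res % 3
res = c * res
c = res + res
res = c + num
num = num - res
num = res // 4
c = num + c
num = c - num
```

288

c = 3+3 = 6
res = 4*6 = 24
num = 24%3 = 0
res = 6*24 = 144
c = 144+144 = 288
res = 288+0 = 288
num = 0-288 = -288
num = 288//4 = 72
c = 72+288 = 360
num = 360-72 = 288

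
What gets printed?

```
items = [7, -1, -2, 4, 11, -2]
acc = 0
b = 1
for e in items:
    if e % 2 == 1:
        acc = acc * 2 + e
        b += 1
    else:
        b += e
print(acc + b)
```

e=7: odd, acc = 0*2+7 = 7; b=2
e=-1: odd, acc = 7*2+(-1) = 13; b=3
e=-2: not odd; b=1
e=4: not odd; b=5
e=11: odd, acc = 13*2+11 = 37; b=6
e=-2: not odd; b=4
acc+b = 37+4 = 41

41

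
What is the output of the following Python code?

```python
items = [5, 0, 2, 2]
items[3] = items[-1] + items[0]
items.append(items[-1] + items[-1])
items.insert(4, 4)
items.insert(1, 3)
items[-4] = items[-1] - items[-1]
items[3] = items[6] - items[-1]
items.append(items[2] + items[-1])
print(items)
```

[5, 3, 0, 0, 7, 4, 14, 14]

items[3] = items[-1]+items[0] = 2+5 = 7 → [5, 0, 2, 7]
append items[-1]+items[-1] = 7+7 = 14 → [5, 0, 2, 7, 14]
insert 4 at 4 → [5, 0, 2, 7, 4, 14]
insert 3 at 1 → [5, 3, 0, 2, 7, 4, 14]
items[-4] = items[-1]-items[-1] = 14-14 = 0 → [5, 3, 0, 0, 7, 4, 14]
items[3] = items[6]-items[-1] = 14-14 = 0 → [5, 3, 0, 0, 7, 4, 14]
append items[2]+items[-1] = 0+14 = 14 → [5, 3, 0, 0, 7, 4, 14, 14]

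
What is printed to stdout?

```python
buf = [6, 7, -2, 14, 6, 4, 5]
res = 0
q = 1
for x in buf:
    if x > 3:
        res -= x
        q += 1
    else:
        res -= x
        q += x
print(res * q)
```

x=6: >3, res = 0-6 = -6; q=2
x=7: >3, res = (-6)-7 = -13; q=3
x=-2: not >3, res = (-13)-(-2) = -11; q=1
x=14: >3, res = (-11)-14 = -25; q=2
x=6: >3, res = (-25)-6 = -31; q=3
x=4: >3, res = (-31)-4 = -35; q=4
x=5: >3, res = (-35)-5 = -40; q=5
res*q = (-40)*5 = -200

-200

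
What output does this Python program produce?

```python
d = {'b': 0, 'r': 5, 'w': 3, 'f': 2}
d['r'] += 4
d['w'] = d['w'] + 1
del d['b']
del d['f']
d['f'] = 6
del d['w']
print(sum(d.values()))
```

15

d['r'] = 5+4 = 9 → {'b': 0, 'r': 9, 'w': 3, 'f': 2}
d['w'] = d['w']+1 = 4 → {'b': 0, 'r': 9, 'w': 4, 'f': 2}
del 'b' → {'r': 9, 'w': 4, 'f': 2}
del 'f' → {'r': 9, 'w': 4}
d['f'] = 6 → {'r': 9, 'w': 4, 'f': 6}
del 'w' → {'r': 9, 'f': 6}
sum of values = 15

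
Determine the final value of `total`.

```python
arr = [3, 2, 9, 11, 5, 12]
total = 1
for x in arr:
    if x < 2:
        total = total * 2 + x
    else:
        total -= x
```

-41

x=3: not <2, total = 1-3 = -2
x=2: not <2, total = (-2)-2 = -4
x=9: not <2, total = (-4)-9 = -13
x=11: not <2, total = (-13)-11 = -24
x=5: not <2, total = (-24)-5 = -29
x=12: not <2, total = (-29)-12 = -41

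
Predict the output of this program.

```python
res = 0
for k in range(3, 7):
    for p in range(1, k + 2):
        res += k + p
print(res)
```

k=3,p=1: res = 0+4 = 4
k=3,p=2: res = 4+5 = 9
k=3,p=3: res = 9+6 = 15
k=3,p=4: res = 15+7 = 22
k=4,p=1: res = 22+5 = 27
k=4,p=2: res = 27+6 = 33
k=4,p=3: res = 33+7 = 40
k=4,p=4: res = 40+8 = 48
k=4,p=5: res = 48+9 = 57
k=5,p=1: res = 57+6 = 63
k=5,p=2: res = 63+7 = 70
k=5,p=3: res = 70+8 = 78
k=5,p=4: res = 78+9 = 87
k=5,p=5: res = 87+10 = 97
k=5,p=6: res = 97+11 = 108
k=6,p=1: res = 108+7 = 115
k=6,p=2: res = 115+8 = 123
k=6,p=3: res = 123+9 = 132
k=6,p=4: res = 132+10 = 142
k=6,p=5: res = 142+11 = 153
k=6,p=6: res = 153+12 = 165
k=6,p=7: res = 165+13 = 178

178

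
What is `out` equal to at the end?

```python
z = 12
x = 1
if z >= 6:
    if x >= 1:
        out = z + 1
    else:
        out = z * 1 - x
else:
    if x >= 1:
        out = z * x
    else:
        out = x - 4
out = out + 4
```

17

z=12, x=1
z >= 6 is True; x >= 1 is True
→ out = z + 1 = 13
out = 13+4 = 17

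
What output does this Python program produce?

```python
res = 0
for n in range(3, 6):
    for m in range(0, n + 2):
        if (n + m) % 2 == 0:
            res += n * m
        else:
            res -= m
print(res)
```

54

n=3,m=0: odd sum, res = 0-0 = 0
n=3,m=1: even sum, res = 0+3 = 3
n=3,m=2: odd sum, res = 3-2 = 1
n=3,m=3: even sum, res = 1+9 = 10
n=3,m=4: odd sum, res = 10-4 = 6
n=4,m=0: even sum, res = 6+0 = 6
n=4,m=1: odd sum, res = 6-1 = 5
n=4,m=2: even sum, res = 5+8 = 13
n=4,m=3: odd sum, res = 13-3 = 10
n=4,m=4: even sum, res = 10+16 = 26
n=4,m=5: odd sum, res = 26-5 = 21
n=5,m=0: odd sum, res = 21-0 = 21
n=5,m=1: even sum, res = 21+5 = 26
n=5,m=2: odd sum, res = 26-2 = 24
n=5,m=3: even sum, res = 24+15 = 39
n=5,m=4: odd sum, res = 39-4 = 35
n=5,m=5: even sum, res = 35+25 = 60
n=5,m=6: odd sum, res = 60-6 = 54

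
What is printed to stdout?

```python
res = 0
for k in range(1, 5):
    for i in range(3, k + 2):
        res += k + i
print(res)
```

k=2,i=3: res = 0+5 = 5
k=3,i=3: res = 5+6 = 11
k=3,i=4: res = 11+7 = 18
k=4,i=3: res = 18+7 = 25
k=4,i=4: res = 25+8 = 33
k=4,i=5: res = 33+9 = 42

42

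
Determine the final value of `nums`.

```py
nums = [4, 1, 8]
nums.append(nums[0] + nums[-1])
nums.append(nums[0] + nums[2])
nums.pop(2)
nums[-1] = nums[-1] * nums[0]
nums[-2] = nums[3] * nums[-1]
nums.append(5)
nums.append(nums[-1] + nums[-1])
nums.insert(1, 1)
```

[4, 1, 1, 2304, 48, 5, 10]

append nums[0]+nums[-1] = 4+8 = 12 → [4, 1, 8, 12]
append nums[0]+nums[2] = 4+8 = 12 → [4, 1, 8, 12, 12]
pop(2) removes 8 → [4, 1, 12, 12]
nums[-1] = nums[-1]*nums[0] = 12*4 = 48 → [4, 1, 12, 48]
nums[-2] = nums[3]*nums[-1] = 48*48 = 2304 → [4, 1, 2304, 48]
append 5 → [4, 1, 2304, 48, 5]
append nums[-1]+nums[-1] = 5+5 = 10 → [4, 1, 2304, 48, 5, 10]
insert 1 at 1 → [4, 1, 1, 2304, 48, 5, 10]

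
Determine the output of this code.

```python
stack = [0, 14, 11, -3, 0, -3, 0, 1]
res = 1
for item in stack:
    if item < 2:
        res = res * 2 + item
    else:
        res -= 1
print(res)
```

item=0: <2, res = 1*2+0 = 2
item=14: not <2, res = 2-1 = 1
item=11: not <2, res = 1-1 = 0
item=-3: <2, res = 0*2+(-3) = -3
item=0: <2, res = (-3)*2+0 = -6
item=-3: <2, res = (-6)*2+(-3) = -15
item=0: <2, res = (-15)*2+0 = -30
item=1: <2, res = (-30)*2+1 = -59

-59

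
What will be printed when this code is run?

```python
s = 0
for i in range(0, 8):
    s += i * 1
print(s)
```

i=0: s = 0+0*1 = 0
i=1: s = 0+1*1 = 1
i=2: s = 1+2*1 = 3
i=3: s = 3+3*1 = 6
i=4: s = 6+4*1 = 10
i=5: s = 10+5*1 = 15
i=6: s = 15+6*1 = 21
i=7: s = 21+7*1 = 28

28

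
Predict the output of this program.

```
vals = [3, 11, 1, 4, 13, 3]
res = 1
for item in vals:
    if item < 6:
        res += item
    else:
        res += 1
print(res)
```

item=3: <6, res = 1+3 = 4
item=11: not <6, res = 4+1 = 5
item=1: <6, res = 5+1 = 6
item=4: <6, res = 6+4 = 10
item=13: not <6, res = 10+1 = 11
item=3: <6, res = 11+3 = 14

14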